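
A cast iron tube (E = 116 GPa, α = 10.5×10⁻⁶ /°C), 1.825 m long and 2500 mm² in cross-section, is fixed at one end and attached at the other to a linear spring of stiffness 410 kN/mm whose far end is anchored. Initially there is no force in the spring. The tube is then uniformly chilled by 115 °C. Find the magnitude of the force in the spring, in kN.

The unrestrained thermal change is αΔT L = 10.5×10⁻⁶ × 115 × 1825 = 2.204 mm.
With a force P in the spring, the elastic change of the tube is PL/(AE) and that of the spring is P/k; compatibility requires their sum to equal δ_free.
So P = δ_free / [L/(AE) + 1/k] = 2.204 / [ 1825/(2500×116×10³) + 1/(410×10³) ].
P = 2.204 / 8.732×10⁻⁶ = 252400 N.

P ≈ 252 kN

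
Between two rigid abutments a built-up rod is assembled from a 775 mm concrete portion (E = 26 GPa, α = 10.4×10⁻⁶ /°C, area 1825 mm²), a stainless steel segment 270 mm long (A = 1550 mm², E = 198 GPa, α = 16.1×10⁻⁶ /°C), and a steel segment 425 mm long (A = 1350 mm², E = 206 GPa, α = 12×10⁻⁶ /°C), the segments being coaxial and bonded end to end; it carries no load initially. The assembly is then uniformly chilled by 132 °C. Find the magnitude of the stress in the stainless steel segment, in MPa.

With the walls removed the bar would change length by δ_free = Σ αᵢΔT Lᵢ = 10.4×10⁻⁶×132×775 + 16.1×10⁻⁶×132×270 + 12×10⁻⁶×132×425 = 2.311 mm.
The walls prevent any net length change, so an axial force P (same in every segment) develops. Compatibility: P · Σ Lᵢ/(AᵢEᵢ) = δ_free.
The series flexibility is Σ Lᵢ/(AᵢEᵢ) = 775/(1825×26×10³) + 270/(1550×198×10³) + 425/(1350×206×10³) = 1.874×10⁻⁵ mm/N.
P = 2.311 / 1.874×10⁻⁵ = 123300 N = 123.3 kN, tensile.
σ_{stainless steel} = P / A = 123300 / 1550 = 79.55 MPa.

σ ≈ 79.6 MPa (tensile)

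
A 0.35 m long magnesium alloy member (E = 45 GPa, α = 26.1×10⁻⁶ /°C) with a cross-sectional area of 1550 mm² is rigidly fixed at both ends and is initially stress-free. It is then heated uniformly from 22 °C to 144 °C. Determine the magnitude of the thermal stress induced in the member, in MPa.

Because both ends are immovable the net strain is zero, and the suppressed thermal strain is αΔT = 26.1×10⁻⁶ × 122 = 3184.2×10⁻⁶.
Hence σ = E·αΔT = 45×10³ × 3184.2×10⁻⁶ = 143.3 MPa, compressive.

σ ≈ 143 MPa (compressive)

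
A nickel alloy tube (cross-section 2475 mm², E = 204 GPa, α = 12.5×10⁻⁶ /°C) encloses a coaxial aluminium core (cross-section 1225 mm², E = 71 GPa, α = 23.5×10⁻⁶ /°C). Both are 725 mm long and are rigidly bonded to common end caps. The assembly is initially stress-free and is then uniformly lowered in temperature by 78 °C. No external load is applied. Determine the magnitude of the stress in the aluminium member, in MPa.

σ ≈ 52 MPa (tensile)

Equilibrium of a rigid end plate with no external load gives equal and opposite internal forces ±P in the two members. Since α_{aluminium} > α_{nickel alloy}, cooling drives the aluminium into tension and the nickel alloy into compression.
Equating the net (thermal + elastic) strains gives |α₁ − α₂|·ΔT = P·[1/(A₁E₁) + 1/(A₂E₂)].
|α₁ − α₂|·ΔT = 11×10⁻⁶ × 78 = 0.000858.
1/(A₁E₁) + 1/(A₂E₂) = 1/(2475×204×10³) + 1/(1225×71×10³) = 1.348×10⁻⁸ N⁻¹.
P = 0.000858 / 1.348×10⁻⁸ = 63660 N = 63.66 kN.
σ_{aluminium} = P/A₂ = 63660/1225 = 51.97 MPa, tensile.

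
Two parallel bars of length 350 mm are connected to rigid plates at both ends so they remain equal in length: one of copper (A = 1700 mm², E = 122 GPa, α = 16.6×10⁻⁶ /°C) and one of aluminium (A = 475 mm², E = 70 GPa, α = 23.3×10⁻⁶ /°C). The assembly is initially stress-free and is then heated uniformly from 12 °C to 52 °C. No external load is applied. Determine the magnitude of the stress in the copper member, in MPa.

Equilibrium of a rigid end plate with no external load gives equal and opposite internal forces ±P in the two members. Since α_{aluminium} > α_{copper}, heating drives the aluminium into compression and the copper into tension.
Compatibility of the two members (thermal + elastic change equal): (α₁ − α₂)ΔT = P·[1/(A₁E₁) + 1/(A₂E₂)].
|α₁ − α₂|·ΔT = 6.7×10⁻⁶ × 40 = 0.000268.
1/(A₁E₁) + 1/(A₂E₂) = 1/(1700×122×10³) + 1/(475×70×10³) = 3.49×10⁻⁸ N⁻¹.
P = 0.000268 / 3.49×10⁻⁸ = 7680 N = 7.68 kN.
σ_{copper} = P/A₁ = 7680/1700 = 4.518 MPa, tensile.

σ ≈ 4.52 MPa (tensile)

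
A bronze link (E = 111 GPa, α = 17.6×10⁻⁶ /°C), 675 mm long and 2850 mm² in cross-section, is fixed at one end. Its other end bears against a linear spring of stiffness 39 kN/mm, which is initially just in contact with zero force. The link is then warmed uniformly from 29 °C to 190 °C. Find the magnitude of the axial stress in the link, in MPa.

σ ≈ 24.2 MPa (compressive)

The unrestrained thermal change is αΔT L = 17.6×10⁻⁶ × 161 × 675 = 1.913 mm.
With a force P in the spring, the elastic change of the link is PL/(AE) and that of the spring is P/k; compatibility requires their sum to equal δ_free.
P [ L/(AE) + 1/k ] = δ_free → P [ 675/(2850×111×10³) + 1/(39×10³) ] = 1.913.
P = 1.913 / 2.777×10⁻⁵ = 68860 N.
σ = P/A = 68860/2850 = 24.16 MPa.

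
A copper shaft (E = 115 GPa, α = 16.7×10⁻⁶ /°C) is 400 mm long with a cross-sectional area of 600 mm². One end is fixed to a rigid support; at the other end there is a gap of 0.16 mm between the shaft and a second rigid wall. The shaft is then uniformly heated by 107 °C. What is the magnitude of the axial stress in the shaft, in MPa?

Free thermal elongation = αΔT L = 16.7×10⁻⁶ × 107 × 400 = 0.7148 mm.
This exceeds the 0.16 mm gap, so the wall pushes back. The portion of expansion that must be recovered elastically is δ_free − gap = 0.7148 − 0.16 = 0.5548 mm.
So σ = E(δ_free − g)/L = 115×10³ × 0.5548/400 = 159.5 MPa.

σ ≈ 159 MPa (compressive)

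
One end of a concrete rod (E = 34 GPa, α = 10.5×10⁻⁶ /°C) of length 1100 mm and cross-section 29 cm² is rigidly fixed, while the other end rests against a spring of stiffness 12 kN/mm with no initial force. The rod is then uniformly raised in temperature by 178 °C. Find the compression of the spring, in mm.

The unrestrained thermal change is αΔT L = 10.5×10⁻⁶ × 178 × 1100 = 2.056 mm.
With a force P in the spring, the elastic change of the rod is PL/(AE) and that of the spring is P/k; compatibility requires their sum to equal δ_free.
So P = δ_free / [L/(AE) + 1/k] = 2.056 / [ 1100/(2900×34×10³) + 1/(12×10³) ].
P = 2.056 / 9.449×10⁻⁵ = 21760 N.
Spring compression = P/k = 21760/(12×10³) = 1.813 mm.

δ ≈ 1.81 mm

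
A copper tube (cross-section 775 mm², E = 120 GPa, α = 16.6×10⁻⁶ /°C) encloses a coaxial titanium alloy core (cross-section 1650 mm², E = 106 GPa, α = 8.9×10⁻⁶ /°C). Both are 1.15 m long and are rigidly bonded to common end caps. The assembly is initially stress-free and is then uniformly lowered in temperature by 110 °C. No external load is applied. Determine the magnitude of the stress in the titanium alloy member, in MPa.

Both members must finish at the same length. With the larger α, the copper tends to over-contract; the plates restrain it, putting the copper in tension and the titanium alloy in compression. With no external load the two internal forces are equal and opposite, magnitude P.
Setting the final lengths equal and cancelling L: (α₁ − α₂)ΔT = P/(A₁E₁) + P/(A₂E₂).
|α₁ − α₂|·ΔT = 7.7×10⁻⁶ × 110 = 0.000847.
1/(A₁E₁) + 1/(A₂E₂) = 1/(775×120×10³) + 1/(1650×106×10³) = 1.647×10⁻⁸ N⁻¹.
So P = 0.000847 / 1.647×10⁻⁸ = 51.43 kN.
σ_{titanium alloy} = P/A₂ = 51430/1650 = 31.17 MPa, compressive.

σ ≈ 31.2 MPa (compressive)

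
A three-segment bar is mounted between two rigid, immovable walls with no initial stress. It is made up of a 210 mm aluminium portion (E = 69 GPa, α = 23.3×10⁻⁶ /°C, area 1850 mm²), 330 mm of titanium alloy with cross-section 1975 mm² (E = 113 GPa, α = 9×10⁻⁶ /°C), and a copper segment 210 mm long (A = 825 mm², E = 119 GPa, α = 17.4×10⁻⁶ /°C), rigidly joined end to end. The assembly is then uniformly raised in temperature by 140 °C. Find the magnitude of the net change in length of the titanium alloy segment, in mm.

|ΔL| ≈ 0.0372 mm

Free thermal expansion of the whole bar: Σ αᵢΔT Lᵢ = 23.3×10⁻⁶×140×210 + 9×10⁻⁶×140×330 + 17.4×10⁻⁶×140×210 = 1.612 mm.
Since the ends are fixed, an axial force P builds up, equal in every segment, with P · Σ Lᵢ/(AᵢEᵢ) = δ_free.
Σ Lᵢ/(AᵢEᵢ) = 210/(1850×69×10³) + 330/(1975×113×10³) + 210/(825×119×10³) = 5.263×10⁻⁶ mm/N.
P = 1.612 / 5.263×10⁻⁶ = 306400 N = 306.4 kN, compressive.
For the titanium alloy segment, free thermal change = 9×10⁻⁶×140×330 = 0.4158 mm and elastic change from P = 306400×330/(1975×113×10³) = 0.453 mm; these oppose, so the net change is 0.0372 mm (segment shortens).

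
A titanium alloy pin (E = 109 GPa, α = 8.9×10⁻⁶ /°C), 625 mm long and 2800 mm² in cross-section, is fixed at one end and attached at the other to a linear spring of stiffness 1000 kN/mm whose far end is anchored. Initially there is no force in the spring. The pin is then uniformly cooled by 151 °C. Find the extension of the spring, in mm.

The unrestrained thermal change is αΔT L = 8.9×10⁻⁶ × 151 × 625 = 0.8399 mm.
With a force P in the spring, the elastic change of the pin is PL/(AE) and that of the spring is P/k; compatibility requires their sum to equal δ_free.
P [ L/(AE) + 1/k ] = δ_free → P [ 625/(2800×109×10³) + 1/(1000×10³) ] = 0.8399.
P = 0.8399 / 3.048×10⁻⁶ = 275600 N.
Spring extension = P/k = 275600/(1000×10³) = 0.2756 mm.

δ ≈ 0.276 mm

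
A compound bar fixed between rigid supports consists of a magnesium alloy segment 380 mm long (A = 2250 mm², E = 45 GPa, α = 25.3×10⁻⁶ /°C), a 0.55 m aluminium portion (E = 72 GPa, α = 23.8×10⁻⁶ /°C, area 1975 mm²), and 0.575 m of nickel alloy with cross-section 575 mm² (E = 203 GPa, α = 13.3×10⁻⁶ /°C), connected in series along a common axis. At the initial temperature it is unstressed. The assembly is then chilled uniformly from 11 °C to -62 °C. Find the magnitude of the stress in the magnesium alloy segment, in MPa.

With the walls removed the bar would change length by δ_free = Σ αᵢΔT Lᵢ = 25.3×10⁻⁶×73×380 + 23.8×10⁻⁶×73×550 + 13.3×10⁻⁶×73×575 = 2.216 mm.
The rigid supports impose zero overall length change; the single axial force P common to all segments must satisfy P Σ Lᵢ/(AᵢEᵢ) = δ_free.
Σ Lᵢ/(AᵢEᵢ) = 380/(2250×45×10³) + 550/(1975×72×10³) + 575/(575×203×10³) = 1.255×10⁻⁵ mm/N.
P = 2.216 / 1.255×10⁻⁵ = 176600 N = 176.6 kN, tensile.
σ_{magnesium alloy} = P / A = 176600 / 2250 = 78.48 MPa.

σ ≈ 78.5 MPa (tensile)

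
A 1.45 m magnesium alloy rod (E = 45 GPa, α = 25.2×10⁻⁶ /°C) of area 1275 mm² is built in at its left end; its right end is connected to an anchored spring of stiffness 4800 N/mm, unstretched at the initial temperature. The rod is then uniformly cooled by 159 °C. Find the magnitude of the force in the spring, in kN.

Free thermal contraction: δ_free = αΔT L = 25.2×10⁻⁶ × 159 × 1450 = 5.81 mm.
With a force P in the spring, the elastic change of the rod is PL/(AE) and that of the spring is P/k; compatibility requires their sum to equal δ_free.
So P = δ_free / [L/(AE) + 1/k] = 5.81 / [ 1450/(1275×45×10³) + 1/(4800) ].
P = 5.81 / 0.0002336 = 24870 N.

P ≈ 24.9 kN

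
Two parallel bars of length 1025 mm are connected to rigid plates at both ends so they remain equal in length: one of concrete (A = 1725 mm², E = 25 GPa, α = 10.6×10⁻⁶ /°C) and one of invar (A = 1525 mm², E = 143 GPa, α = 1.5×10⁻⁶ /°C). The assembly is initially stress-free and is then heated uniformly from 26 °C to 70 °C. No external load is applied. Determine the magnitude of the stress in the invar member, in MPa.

σ ≈ 9.45 MPa (tensile)

Equilibrium of a rigid end plate with no external load gives equal and opposite internal forces ±P in the two members. Since α_{concrete} > α_{invar}, heating drives the concrete into compression and the invar into tension.
Equating the net (thermal + elastic) strains gives |α₁ − α₂|·ΔT = P·[1/(A₁E₁) + 1/(A₂E₂)].
|α₁ − α₂|·ΔT = 9.1×10⁻⁶ × 44 = 0.0004004.
1/(A₁E₁) + 1/(A₂E₂) = 1/(1725×25×10³) + 1/(1525×143×10³) = 2.777×10⁻⁸ N⁻¹.
So P = 0.0004004 / 2.777×10⁻⁸ = 14.42 kN.
σ_{invar} = P/A₂ = 14420/1525 = 9.453 MPa, tensile.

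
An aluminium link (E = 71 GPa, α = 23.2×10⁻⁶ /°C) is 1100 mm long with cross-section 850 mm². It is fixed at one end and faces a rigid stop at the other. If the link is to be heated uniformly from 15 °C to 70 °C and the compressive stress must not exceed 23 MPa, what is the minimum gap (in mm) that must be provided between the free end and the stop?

Free expansion if unrestrained: δ_free = αΔT L = 23.2×10⁻⁶ × 55 × 1100 = 1.404 mm.
At the allowable stress the elastic shortening the wall may impose is σL/E = 23 × 1100 / (71×10³) = 0.3563 mm.
The gap must absorb the remainder: g_min = 1.404 − 0.3563 = 1.047 mm.

g ≈ 1.05 mm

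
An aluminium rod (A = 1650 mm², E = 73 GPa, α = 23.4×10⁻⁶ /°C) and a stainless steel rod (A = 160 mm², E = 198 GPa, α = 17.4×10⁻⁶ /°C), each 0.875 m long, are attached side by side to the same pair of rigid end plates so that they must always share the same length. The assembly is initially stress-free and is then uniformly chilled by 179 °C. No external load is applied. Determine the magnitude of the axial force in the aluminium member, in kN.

Equilibrium of a rigid end plate with no external load gives equal and opposite internal forces ±P in the two members. Since α_{aluminium} > α_{stainless steel}, cooling drives the aluminium into tension and the stainless steel into compression.
Setting the final lengths equal and cancelling L: (α₁ − α₂)ΔT = P/(A₁E₁) + P/(A₂E₂).
|α₁ − α₂|·ΔT = 6×10⁻⁶ × 179 = 0.001074.
1/(A₁E₁) + 1/(A₂E₂) = 1/(1650×73×10³) + 1/(160×198×10³) = 3.987×10⁻⁸ N⁻¹.
So P = 0.001074 / 3.987×10⁻⁸ = 26.94 kN.

P ≈ 26.9 kN (tensile in the aluminium)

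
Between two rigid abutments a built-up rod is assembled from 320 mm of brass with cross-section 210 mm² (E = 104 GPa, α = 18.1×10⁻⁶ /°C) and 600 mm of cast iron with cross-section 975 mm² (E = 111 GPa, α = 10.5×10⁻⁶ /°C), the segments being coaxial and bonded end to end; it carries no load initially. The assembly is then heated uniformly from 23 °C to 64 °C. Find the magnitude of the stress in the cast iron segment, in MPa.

Free thermal expansion of the whole bar: Σ αᵢΔT Lᵢ = 18.1×10⁻⁶×41×320 + 10.5×10⁻⁶×41×600 = 0.4958 mm.
The rigid supports impose zero overall length change; the single axial force P common to all segments must satisfy P Σ Lᵢ/(AᵢEᵢ) = δ_free.
Σ Lᵢ/(AᵢEᵢ) = 320/(210×104×10³) + 600/(975×111×10³) = 2.02×10⁻⁵ mm/N.
Hence P = δ_free / Σ(L/AE) = 0.4958/2.02×10⁻⁵ = 24.55 kN (compressive).
σ_{cast iron} = P / A = 24550 / 975 = 25.18 MPa.

σ ≈ 25.2 MPa (compressive)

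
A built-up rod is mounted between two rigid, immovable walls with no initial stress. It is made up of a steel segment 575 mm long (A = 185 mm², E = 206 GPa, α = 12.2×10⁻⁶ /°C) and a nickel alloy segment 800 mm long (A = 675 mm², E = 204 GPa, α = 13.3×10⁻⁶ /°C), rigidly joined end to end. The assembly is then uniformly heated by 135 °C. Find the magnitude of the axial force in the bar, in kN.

Free thermal expansion of the whole bar: Σ αᵢΔT Lᵢ = 12.2×10⁻⁶×135×575 + 13.3×10⁻⁶×135×800 = 2.383 mm.
Since the ends are fixed, an axial force P builds up, equal in every segment, with P · Σ Lᵢ/(AᵢEᵢ) = δ_free.
The series flexibility is Σ Lᵢ/(AᵢEᵢ) = 575/(185×206×10³) + 800/(675×204×10³) = 2.09×10⁻⁵ mm/N.
P = 2.383 / 2.09×10⁻⁵ = 114100 N = 114.1 kN, compressive.

P ≈ 114 kN (compressive)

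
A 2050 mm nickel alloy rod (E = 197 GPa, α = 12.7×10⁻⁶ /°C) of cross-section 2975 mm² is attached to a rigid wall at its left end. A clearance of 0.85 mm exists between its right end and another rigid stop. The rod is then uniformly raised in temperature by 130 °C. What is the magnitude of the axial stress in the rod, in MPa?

σ ≈ 244 MPa (compressive)

Unrestrained expansion: δ_free = αΔT L = 12.7×10⁻⁶ × 130 × 2050 = 3.385 mm.
The gap closes (δ_free > 0.85 mm) and the wall then resists a further 3.385 − 0.85 = 2.535 mm of expansion.
So σ = E(δ_free − g)/L = 197×10³ × 2.535/2050 = 243.6 MPa.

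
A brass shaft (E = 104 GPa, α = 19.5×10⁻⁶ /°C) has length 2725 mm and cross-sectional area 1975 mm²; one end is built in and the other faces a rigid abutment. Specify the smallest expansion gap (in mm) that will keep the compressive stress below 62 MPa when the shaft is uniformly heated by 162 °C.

g ≈ 6.98 mm

Free expansion if unrestrained: δ_free = αΔT L = 19.5×10⁻⁶ × 162 × 2725 = 8.608 mm.
At the allowable stress the elastic shortening the wall may impose is σL/E = 62 × 2725 / (104×10³) = 1.625 mm.
So the gap has to take up the difference, g_min = δ_free − σL/E = 8.608 − 1.625 = 6.984 mm.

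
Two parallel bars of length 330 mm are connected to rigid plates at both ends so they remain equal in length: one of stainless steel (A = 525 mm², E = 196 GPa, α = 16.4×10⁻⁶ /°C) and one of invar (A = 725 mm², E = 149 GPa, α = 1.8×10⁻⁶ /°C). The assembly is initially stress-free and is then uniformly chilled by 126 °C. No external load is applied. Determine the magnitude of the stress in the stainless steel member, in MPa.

Equilibrium of a rigid end plate with no external load gives equal and opposite internal forces ±P in the two members. Since α_{stainless steel} > α_{invar}, cooling drives the stainless steel into tension and the invar into compression.
Compatibility of the two members (thermal + elastic change equal): (α₁ − α₂)ΔT = P·[1/(A₁E₁) + 1/(A₂E₂)].
|α₁ − α₂|·ΔT = 14.6×10⁻⁶ × 126 = 0.00184.
1/(A₁E₁) + 1/(A₂E₂) = 1/(525×196×10³) + 1/(725×149×10³) = 1.898×10⁻⁸ N⁻¹.
So P = 0.00184 / 1.898×10⁻⁸ = 96.95 kN.
σ_{stainless steel} = P/A₁ = 96950/525 = 184.7 MPa, tensile.

σ ≈ 185 MPa (tensile)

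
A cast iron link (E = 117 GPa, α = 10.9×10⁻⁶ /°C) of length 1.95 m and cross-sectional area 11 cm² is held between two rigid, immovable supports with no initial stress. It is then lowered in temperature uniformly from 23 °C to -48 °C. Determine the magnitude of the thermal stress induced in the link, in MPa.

σ ≈ 90.5 MPa (tensile)

With length fixed, the mechanical strain must cancel the thermal strain αΔT = 10.9×10⁻⁶ × 71 = 773.9×10⁻⁶.
Hence σ = E·αΔT = 117×10³ × 773.9×10⁻⁶ = 90.55 MPa, tensile.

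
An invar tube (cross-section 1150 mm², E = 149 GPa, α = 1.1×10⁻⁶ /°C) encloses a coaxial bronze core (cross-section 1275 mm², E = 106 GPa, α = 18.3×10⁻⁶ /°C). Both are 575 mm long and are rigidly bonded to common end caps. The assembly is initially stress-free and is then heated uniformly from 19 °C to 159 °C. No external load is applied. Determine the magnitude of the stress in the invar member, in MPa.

The bronze has the larger α, so on heating it would change length more than the invar if both were free. The rigid plates force a common final length, so the bronze is put into compression and the invar into tension, with equal and opposite forces P (no external load).
Equating the net (thermal + elastic) strains gives |α₁ − α₂|·ΔT = P·[1/(A₁E₁) + 1/(A₂E₂)].
|α₁ − α₂|·ΔT = 17.2×10⁻⁶ × 140 = 0.002408.
1/(A₁E₁) + 1/(A₂E₂) = 1/(1150×149×10³) + 1/(1275×106×10³) = 1.324×10⁻⁸ N⁻¹.
So P = 0.002408 / 1.324×10⁻⁸ = 181.9 kN.
σ_{invar} = P/A₁ = 181900/1150 = 158.2 MPa, tensile.

σ ≈ 158 MPa (tensile)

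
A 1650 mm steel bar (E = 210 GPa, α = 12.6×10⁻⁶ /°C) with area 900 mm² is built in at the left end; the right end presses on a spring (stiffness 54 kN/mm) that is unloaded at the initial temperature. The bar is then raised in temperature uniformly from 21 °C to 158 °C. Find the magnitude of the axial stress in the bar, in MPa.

If the spring were absent the bar would lengthen by αΔT L = 12.6×10⁻⁶ × 137 × 1650 = 2.848 mm.
With a force P in the spring, the elastic change of the bar is PL/(AE) and that of the spring is P/k; compatibility requires their sum to equal δ_free.
So P = δ_free / [L/(AE) + 1/k] = 2.848 / [ 1650/(900×210×10³) + 1/(54×10³) ].
P = 2.848 / 2.725×10⁻⁵ = 104500 N.
σ = P/A = 104500/900 = 116.1 MPa.

σ ≈ 116 MPa (compressive)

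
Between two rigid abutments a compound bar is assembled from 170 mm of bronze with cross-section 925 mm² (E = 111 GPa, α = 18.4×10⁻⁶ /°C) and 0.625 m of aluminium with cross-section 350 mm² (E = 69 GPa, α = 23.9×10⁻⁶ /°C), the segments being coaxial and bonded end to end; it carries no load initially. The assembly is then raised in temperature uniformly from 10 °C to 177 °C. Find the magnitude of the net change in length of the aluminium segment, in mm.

With the walls removed the bar would change length by δ_free = Σ αᵢΔT Lᵢ = 18.4×10⁻⁶×167×170 + 23.9×10⁻⁶×167×625 = 3.017 mm.
The rigid supports impose zero overall length change; the single axial force P common to all segments must satisfy P Σ Lᵢ/(AᵢEᵢ) = δ_free.
Σ Lᵢ/(AᵢEᵢ) = 170/(925×111×10³) + 625/(350×69×10³) = 2.754×10⁻⁵ mm/N.
Hence P = δ_free / Σ(L/AE) = 3.017/2.754×10⁻⁵ = 109.6 kN (compressive).
For the aluminium segment, free thermal change = 23.9×10⁻⁶×167×625 = 2.495 mm and elastic change from P = 109600×625/(350×69×10³) = 2.836 mm; these oppose, so the net change is 0.341 mm (segment shortens).

|ΔL| ≈ 0.341 mm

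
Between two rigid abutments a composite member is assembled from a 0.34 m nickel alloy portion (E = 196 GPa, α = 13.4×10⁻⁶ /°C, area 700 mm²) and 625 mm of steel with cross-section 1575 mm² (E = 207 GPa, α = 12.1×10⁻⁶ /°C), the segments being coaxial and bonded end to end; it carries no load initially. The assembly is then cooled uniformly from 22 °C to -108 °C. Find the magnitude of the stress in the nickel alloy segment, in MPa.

With the walls removed the bar would change length by δ_free = Σ αᵢΔT Lᵢ = 13.4×10⁻⁶×130×340 + 12.1×10⁻⁶×130×625 = 1.575 mm.
Since the ends are fixed, an axial force P builds up, equal in every segment, with P · Σ Lᵢ/(AᵢEᵢ) = δ_free.
The series flexibility is Σ Lᵢ/(AᵢEᵢ) = 340/(700×196×10³) + 625/(1575×207×10³) = 4.395×10⁻⁶ mm/N.
So P = 1.575 / 4.395×10⁻⁶ = 358.4 kN, tensile.
σ_{nickel alloy} = P / A = 358400 / 700 = 512.1 MPa.

σ ≈ 512 MPa (tensile)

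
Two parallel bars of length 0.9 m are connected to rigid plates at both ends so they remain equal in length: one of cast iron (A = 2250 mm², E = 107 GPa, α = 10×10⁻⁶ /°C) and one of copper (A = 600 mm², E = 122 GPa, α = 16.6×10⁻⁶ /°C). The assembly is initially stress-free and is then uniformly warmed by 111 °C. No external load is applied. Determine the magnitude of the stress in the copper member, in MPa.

The copper has the larger α, so on heating it would change length more than the cast iron if both were free. The rigid plates force a common final length, so the copper is put into compression and the cast iron into tension, with equal and opposite forces P (no external load).
Setting the final lengths equal and cancelling L: (α₁ − α₂)ΔT = P/(A₁E₁) + P/(A₂E₂).
|α₁ − α₂|·ΔT = 6.6×10⁻⁶ × 111 = 0.0007326.
1/(A₁E₁) + 1/(A₂E₂) = 1/(2250×107×10³) + 1/(600×122×10³) = 1.781×10⁻⁸ N⁻¹.
So P = 0.0007326 / 1.781×10⁻⁸ = 41.12 kN.
σ_{copper} = P/A₂ = 41120/600 = 68.54 MPa, compressive.

σ ≈ 68.5 MPa (compressive)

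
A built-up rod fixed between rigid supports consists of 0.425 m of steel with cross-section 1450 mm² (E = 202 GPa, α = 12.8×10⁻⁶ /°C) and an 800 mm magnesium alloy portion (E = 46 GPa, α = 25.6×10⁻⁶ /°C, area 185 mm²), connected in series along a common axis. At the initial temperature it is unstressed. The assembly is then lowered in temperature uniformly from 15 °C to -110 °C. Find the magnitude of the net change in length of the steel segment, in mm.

With the walls removed the bar would change length by δ_free = Σ αᵢΔT Lᵢ = 12.8×10⁻⁶×125×425 + 25.6×10⁻⁶×125×800 = 3.24 mm.
The rigid supports impose zero overall length change; the single axial force P common to all segments must satisfy P Σ Lᵢ/(AᵢEᵢ) = δ_free.
Σ Lᵢ/(AᵢEᵢ) = 425/(1450×202×10³) + 800/(185×46×10³) = 9.546×10⁻⁵ mm/N.
So P = 3.24 / 9.546×10⁻⁵ = 33.94 kN, tensile.
For the steel segment, free thermal change = 12.8×10⁻⁶×125×425 = 0.68 mm and elastic change from P = 33940×425/(1450×202×10³) = 0.04925 mm; these oppose, so the net change is 0.631 mm (segment shortens).

|ΔL| ≈ 0.631 mm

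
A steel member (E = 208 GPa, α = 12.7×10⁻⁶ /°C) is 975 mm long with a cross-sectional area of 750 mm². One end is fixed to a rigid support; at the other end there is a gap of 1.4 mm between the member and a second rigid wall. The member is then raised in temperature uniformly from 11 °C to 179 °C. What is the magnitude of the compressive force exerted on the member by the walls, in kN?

P ≈ 109 kN

Unrestrained expansion: δ_free = αΔT L = 12.7×10⁻⁶ × 168 × 975 = 2.08 mm.
The gap closes (δ_free > 1.4 mm) and the wall then resists a further 2.08 − 1.4 = 0.6803 mm of expansion.
Compatibility: PL/(AE) = 0.6803 mm, so σ = P/A = E × (0.6803/975) = 145.1 MPa.
Force on the wall = σA = 145.1 × 750 mm² = 108.8 kN.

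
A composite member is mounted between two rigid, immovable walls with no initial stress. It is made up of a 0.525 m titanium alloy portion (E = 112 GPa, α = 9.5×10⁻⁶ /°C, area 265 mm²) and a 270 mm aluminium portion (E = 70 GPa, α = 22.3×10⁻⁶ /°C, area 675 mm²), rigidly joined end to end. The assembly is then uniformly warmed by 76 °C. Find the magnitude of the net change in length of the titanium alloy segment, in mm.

|ΔL| ≈ 0.253 mm

If the supports were absent, the total length change would be Σ αᵢΔT Lᵢ = 9.5×10⁻⁶×76×525 + 22.3×10⁻⁶×76×270 = 0.8366 mm.
The walls prevent any net length change, so an axial force P (same in every segment) develops. Compatibility: P · Σ Lᵢ/(AᵢEᵢ) = δ_free.
Σ Lᵢ/(AᵢEᵢ) = 525/(265×112×10³) + 270/(675×70×10³) = 2.34×10⁻⁵ mm/N.
So P = 0.8366 / 2.34×10⁻⁵ = 35.75 kN, compressive.
For the titanium alloy segment, free thermal change = 9.5×10⁻⁶×76×525 = 0.379 mm and elastic change from P = 35750×525/(265×112×10³) = 0.6324 mm; these oppose, so the net change is 0.253 mm (segment shortens).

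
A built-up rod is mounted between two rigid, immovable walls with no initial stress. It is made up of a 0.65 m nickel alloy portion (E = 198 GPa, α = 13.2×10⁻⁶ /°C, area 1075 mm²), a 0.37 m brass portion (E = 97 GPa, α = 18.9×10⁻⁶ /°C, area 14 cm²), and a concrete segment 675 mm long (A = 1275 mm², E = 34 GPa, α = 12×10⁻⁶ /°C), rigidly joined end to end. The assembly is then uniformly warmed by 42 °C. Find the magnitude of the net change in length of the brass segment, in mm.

With the walls removed the bar would change length by δ_free = Σ αᵢΔT Lᵢ = 13.2×10⁻⁶×42×650 + 18.9×10⁻⁶×42×370 + 12×10⁻⁶×42×675 = 0.9943 mm.
The rigid supports impose zero overall length change; the single axial force P common to all segments must satisfy P Σ Lᵢ/(AᵢEᵢ) = δ_free.
The series flexibility is Σ Lᵢ/(AᵢEᵢ) = 650/(1075×198×10³) + 370/(1400×97×10³) + 675/(1275×34×10³) = 2.135×10⁻⁵ mm/N.
P = 0.9943 / 2.135×10⁻⁵ = 46570 N = 46.57 kN, compressive.
For the brass segment, free thermal change = 18.9×10⁻⁶×42×370 = 0.2937 mm and elastic change from P = 46570×370/(1400×97×10³) = 0.1269 mm; these oppose, so the net change is 0.167 mm (segment lengthens).

|ΔL| ≈ 0.167 mm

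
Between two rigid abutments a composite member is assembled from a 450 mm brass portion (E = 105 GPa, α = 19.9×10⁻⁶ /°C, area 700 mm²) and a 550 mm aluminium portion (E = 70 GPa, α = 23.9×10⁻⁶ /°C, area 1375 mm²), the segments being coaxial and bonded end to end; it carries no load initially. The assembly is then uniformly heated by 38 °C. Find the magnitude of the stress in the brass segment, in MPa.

Free thermal expansion of the whole bar: Σ αᵢΔT Lᵢ = 19.9×10⁻⁶×38×450 + 23.9×10⁻⁶×38×550 = 0.8398 mm.
The rigid supports impose zero overall length change; the single axial force P common to all segments must satisfy P Σ Lᵢ/(AᵢEᵢ) = δ_free.
The series flexibility is Σ Lᵢ/(AᵢEᵢ) = 450/(700×105×10³) + 550/(1375×70×10³) = 1.184×10⁻⁵ mm/N.
P = 0.8398 / 1.184×10⁻⁵ = 70950 N = 70.95 kN, compressive.
σ_{brass} = P / A = 70950 / 700 = 101.4 MPa.

σ ≈ 101 MPa (compressive)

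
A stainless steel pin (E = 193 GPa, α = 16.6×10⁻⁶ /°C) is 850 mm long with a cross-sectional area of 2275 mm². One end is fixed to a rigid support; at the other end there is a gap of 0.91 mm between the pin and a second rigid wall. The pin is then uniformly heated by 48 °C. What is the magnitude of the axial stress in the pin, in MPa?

Free thermal elongation = αΔT L = 16.6×10⁻⁶ × 48 × 850 = 0.6773 mm.
Since δ_free = 0.677 mm is less than the 0.91 mm gap, the pin never touches the wall. No axial force develops.

σ ≈ 0 MPa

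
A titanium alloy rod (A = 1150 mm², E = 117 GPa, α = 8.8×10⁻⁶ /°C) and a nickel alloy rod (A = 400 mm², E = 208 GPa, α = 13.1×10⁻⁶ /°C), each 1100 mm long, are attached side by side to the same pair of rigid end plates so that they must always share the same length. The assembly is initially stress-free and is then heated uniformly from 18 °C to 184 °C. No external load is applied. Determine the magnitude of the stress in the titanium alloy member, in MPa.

Equilibrium of a rigid end plate with no external load gives equal and opposite internal forces ±P in the two members. Since α_{nickel alloy} > α_{titanium alloy}, heating drives the nickel alloy into compression and the titanium alloy into tension.
Compatibility of the two members (thermal + elastic change equal): (α₁ − α₂)ΔT = P·[1/(A₁E₁) + 1/(A₂E₂)].
|α₁ − α₂|·ΔT = 4.3×10⁻⁶ × 166 = 0.0007138.
1/(A₁E₁) + 1/(A₂E₂) = 1/(1150×117×10³) + 1/(400×208×10³) = 1.945×10⁻⁸ N⁻¹.
So P = 0.0007138 / 1.945×10⁻⁸ = 36.7 kN.
σ_{titanium alloy} = P/A₁ = 36700/1150 = 31.91 MPa, tensile.

σ ≈ 31.9 MPa (tensile)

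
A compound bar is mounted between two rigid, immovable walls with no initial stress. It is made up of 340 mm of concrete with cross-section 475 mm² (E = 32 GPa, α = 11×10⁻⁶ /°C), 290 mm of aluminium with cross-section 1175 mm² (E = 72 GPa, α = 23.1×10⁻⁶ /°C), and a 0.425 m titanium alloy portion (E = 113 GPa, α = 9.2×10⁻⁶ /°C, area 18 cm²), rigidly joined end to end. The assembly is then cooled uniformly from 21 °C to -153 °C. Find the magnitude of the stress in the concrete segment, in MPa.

σ ≈ 188 MPa (tensile)

Free thermal contraction of the whole bar: Σ αᵢΔT Lᵢ = 11×10⁻⁶×174×340 + 23.1×10⁻⁶×174×290 + 9.2×10⁻⁶×174×425 = 2.497 mm.
The rigid supports impose zero overall length change; the single axial force P common to all segments must satisfy P Σ Lᵢ/(AᵢEᵢ) = δ_free.
Σ Lᵢ/(AᵢEᵢ) = 340/(475×32×10³) + 290/(1175×72×10³) + 425/(1800×113×10³) = 2.789×10⁻⁵ mm/N.
P = 2.497 / 2.789×10⁻⁵ = 89530 N = 89.53 kN, tensile.
σ_{concrete} = P / A = 89530 / 475 = 188.5 MPa.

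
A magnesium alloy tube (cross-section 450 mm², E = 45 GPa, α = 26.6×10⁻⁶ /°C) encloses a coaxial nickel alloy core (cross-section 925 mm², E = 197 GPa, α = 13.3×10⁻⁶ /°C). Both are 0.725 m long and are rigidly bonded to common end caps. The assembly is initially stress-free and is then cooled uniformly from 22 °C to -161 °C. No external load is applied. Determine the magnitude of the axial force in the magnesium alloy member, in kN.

Both members must finish at the same length. With the larger α, the magnesium alloy tends to over-contract; the plates restrain it, putting the magnesium alloy in tension and the nickel alloy in compression. With no external load the two internal forces are equal and opposite, magnitude P.
Equating the net (thermal + elastic) strains gives |α₁ − α₂|·ΔT = P·[1/(A₁E₁) + 1/(A₂E₂)].
|α₁ − α₂|·ΔT = 13.3×10⁻⁶ × 183 = 0.002434.
1/(A₁E₁) + 1/(A₂E₂) = 1/(450×45×10³) + 1/(925×197×10³) = 5.487×10⁻⁸ N⁻¹.
P = 0.002434 / 5.487×10⁻⁸ = 44360 N = 44.36 kN.

P ≈ 44.4 kN (tensile in the magnesium alloy)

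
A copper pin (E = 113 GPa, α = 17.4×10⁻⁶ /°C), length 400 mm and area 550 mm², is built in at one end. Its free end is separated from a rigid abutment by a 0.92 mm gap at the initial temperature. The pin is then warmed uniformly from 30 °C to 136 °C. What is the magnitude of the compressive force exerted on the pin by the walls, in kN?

Unrestrained expansion: δ_free = αΔT L = 17.4×10⁻⁶ × 106 × 400 = 0.7378 mm.
Since δ_free = 0.738 mm is less than the 0.92 mm gap, the pin never touches the wall. No axial force develops.

P ≈ 0 kN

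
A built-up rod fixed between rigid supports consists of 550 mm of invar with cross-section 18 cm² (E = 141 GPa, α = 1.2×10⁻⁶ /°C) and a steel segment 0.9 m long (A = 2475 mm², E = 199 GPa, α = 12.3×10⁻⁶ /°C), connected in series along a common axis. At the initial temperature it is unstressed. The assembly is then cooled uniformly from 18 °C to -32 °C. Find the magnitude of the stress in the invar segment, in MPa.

With the walls removed the bar would change length by δ_free = Σ αᵢΔT Lᵢ = 1.2×10⁻⁶×50×550 + 12.3×10⁻⁶×50×900 = 0.5865 mm.
Since the ends are fixed, an axial force P builds up, equal in every segment, with P · Σ Lᵢ/(AᵢEᵢ) = δ_free.
Σ Lᵢ/(AᵢEᵢ) = 550/(1800×141×10³) + 900/(2475×199×10³) = 3.994×10⁻⁶ mm/N.
P = 0.5865 / 3.994×10⁻⁶ = 146800 N = 146.8 kN, tensile.
σ_{invar} = P / A = 146800 / 1800 = 81.57 MPa.

σ ≈ 81.6 MPa (tensile)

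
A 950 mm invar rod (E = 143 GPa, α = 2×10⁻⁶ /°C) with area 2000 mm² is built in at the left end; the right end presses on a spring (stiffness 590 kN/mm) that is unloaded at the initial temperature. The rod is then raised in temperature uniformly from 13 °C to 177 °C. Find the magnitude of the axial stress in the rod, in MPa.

If the spring were absent the rod would lengthen by αΔT L = 2×10⁻⁶ × 164 × 950 = 0.3116 mm.
With a force P in the spring, the elastic change of the rod is PL/(AE) and that of the spring is P/k; compatibility requires their sum to equal δ_free.
P [ L/(AE) + 1/k ] = δ_free → P [ 950/(2000×143×10³) + 1/(590×10³) ] = 0.3116.
P = 0.3116 / 5.017×10⁻⁶ = 62110 N.
σ = P/A = 62110/2000 = 31.06 MPa.

σ ≈ 31.1 MPa (compressive)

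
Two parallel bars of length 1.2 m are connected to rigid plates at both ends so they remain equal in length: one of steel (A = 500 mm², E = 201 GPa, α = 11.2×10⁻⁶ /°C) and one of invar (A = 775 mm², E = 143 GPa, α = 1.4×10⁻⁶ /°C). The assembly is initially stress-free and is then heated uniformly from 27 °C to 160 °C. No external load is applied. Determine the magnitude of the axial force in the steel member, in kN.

The steel has the larger α, so on heating it would change length more than the invar if both were free. The rigid plates force a common final length, so the steel is put into compression and the invar into tension, with equal and opposite forces P (no external load).
Equating the net (thermal + elastic) strains gives |α₁ − α₂|·ΔT = P·[1/(A₁E₁) + 1/(A₂E₂)].
|α₁ − α₂|·ΔT = 9.8×10⁻⁶ × 133 = 0.001303.
1/(A₁E₁) + 1/(A₂E₂) = 1/(500×201×10³) + 1/(775×143×10³) = 1.897×10⁻⁸ N⁻¹.
So P = 0.001303 / 1.897×10⁻⁸ = 68.7 kN.

P ≈ 68.7 kN (compressive in the steel)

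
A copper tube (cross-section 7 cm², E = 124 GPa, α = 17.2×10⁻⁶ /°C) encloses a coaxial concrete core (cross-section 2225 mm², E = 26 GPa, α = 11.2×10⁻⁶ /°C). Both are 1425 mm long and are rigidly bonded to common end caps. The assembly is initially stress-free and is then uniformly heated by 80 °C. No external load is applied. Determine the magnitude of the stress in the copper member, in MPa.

The copper has the larger α, so on heating it would change length more than the concrete if both were free. The rigid plates force a common final length, so the copper is put into compression and the concrete into tension, with equal and opposite forces P (no external load).
Equating the net (thermal + elastic) strains gives |α₁ − α₂|·ΔT = P·[1/(A₁E₁) + 1/(A₂E₂)].
|α₁ − α₂|·ΔT = 6×10⁻⁶ × 80 = 0.00048.
1/(A₁E₁) + 1/(A₂E₂) = 1/(700×124×10³) + 1/(2225×26×10³) = 2.881×10⁻⁸ N⁻¹.
P = 0.00048 / 2.881×10⁻⁸ = 16660 N = 16.66 kN.
σ_{copper} = P/A₁ = 16660/700 = 23.8 MPa, compressive.

σ ≈ 23.8 MPa (compressive)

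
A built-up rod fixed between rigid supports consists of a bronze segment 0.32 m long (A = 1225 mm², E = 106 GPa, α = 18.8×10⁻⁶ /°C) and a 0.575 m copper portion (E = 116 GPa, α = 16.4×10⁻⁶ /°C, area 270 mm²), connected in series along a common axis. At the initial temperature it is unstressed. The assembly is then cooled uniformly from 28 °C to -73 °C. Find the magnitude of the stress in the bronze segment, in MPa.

With the walls removed the bar would change length by δ_free = Σ αᵢΔT Lᵢ = 18.8×10⁻⁶×101×320 + 16.4×10⁻⁶×101×575 = 1.56 mm.
Since the ends are fixed, an axial force P builds up, equal in every segment, with P · Σ Lᵢ/(AᵢEᵢ) = δ_free.
Σ Lᵢ/(AᵢEᵢ) = 320/(1225×106×10³) + 575/(270×116×10³) = 2.082×10⁻⁵ mm/N.
P = 1.56 / 2.082×10⁻⁵ = 74920 N = 74.92 kN, tensile.
σ_{bronze} = P / A = 74920 / 1225 = 61.16 MPa.

σ ≈ 61.2 MPa (tensile)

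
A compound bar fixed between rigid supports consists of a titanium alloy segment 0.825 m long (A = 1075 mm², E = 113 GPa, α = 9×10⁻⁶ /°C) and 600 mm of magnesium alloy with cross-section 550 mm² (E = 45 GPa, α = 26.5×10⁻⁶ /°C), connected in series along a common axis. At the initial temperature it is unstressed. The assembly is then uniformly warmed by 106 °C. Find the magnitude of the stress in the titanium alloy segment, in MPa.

σ ≈ 74.1 MPa (compressive)

With the walls removed the bar would change length by δ_free = Σ αᵢΔT Lᵢ = 9×10⁻⁶×106×825 + 26.5×10⁻⁶×106×600 = 2.472 mm.
The rigid supports impose zero overall length change; the single axial force P common to all segments must satisfy P Σ Lᵢ/(AᵢEᵢ) = δ_free.
The series flexibility is Σ Lᵢ/(AᵢEᵢ) = 825/(1075×113×10³) + 600/(550×45×10³) = 3.103×10⁻⁵ mm/N.
Hence P = δ_free / Σ(L/AE) = 2.472/3.103×10⁻⁵ = 79.67 kN (compressive).
σ_{titanium alloy} = P / A = 79670 / 1075 = 74.11 MPa.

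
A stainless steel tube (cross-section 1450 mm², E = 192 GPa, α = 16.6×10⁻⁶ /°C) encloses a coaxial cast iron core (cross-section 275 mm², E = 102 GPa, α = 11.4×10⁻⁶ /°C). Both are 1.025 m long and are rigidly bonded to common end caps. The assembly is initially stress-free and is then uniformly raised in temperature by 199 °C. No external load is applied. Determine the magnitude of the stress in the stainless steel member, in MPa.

Equilibrium of a rigid end plate with no external load gives equal and opposite internal forces ±P in the two members. Since α_{stainless steel} > α_{cast iron}, heating drives the stainless steel into compression and the cast iron into tension.
Setting the final lengths equal and cancelling L: (α₁ − α₂)ΔT = P/(A₁E₁) + P/(A₂E₂).
|α₁ − α₂|·ΔT = 5.2×10⁻⁶ × 199 = 0.001035.
1/(A₁E₁) + 1/(A₂E₂) = 1/(1450×192×10³) + 1/(275×102×10³) = 3.924×10⁻⁸ N⁻¹.
P = 0.001035 / 3.924×10⁻⁸ = 26370 N = 26.37 kN.
σ_{stainless steel} = P/A₁ = 26370/1450 = 18.19 MPa, compressive.

σ ≈ 18.2 MPa (compressive)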